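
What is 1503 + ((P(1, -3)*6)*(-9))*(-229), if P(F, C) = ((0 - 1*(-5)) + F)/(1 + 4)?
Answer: 81711/5 ≈ 16342.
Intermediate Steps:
P(F, C) = 1 + F/5 (P(F, C) = ((0 + 5) + F)/5 = (5 + F)*(1/5) = 1 + F/5)
1503 + ((P(1, -3)*6)*(-9))*(-229) = 1503 + (((1 + (1/5)*1)*6)*(-9))*(-229) = 1503 + (((1 + 1/5)*6)*(-9))*(-229) = 1503 + (((6/5)*6)*(-9))*(-229) = 1503 + ((36/5)*(-9))*(-229) = 1503 - 324/5*(-229) = 1503 + 74196/5 = 81711/5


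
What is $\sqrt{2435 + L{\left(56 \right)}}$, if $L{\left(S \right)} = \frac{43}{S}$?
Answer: $\frac{\sqrt{1909642}}{28} \approx 49.354$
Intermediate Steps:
$\sqrt{2435 + L{\left(56 \right)}} = \sqrt{2435 + \frac{43}{56}} = \sqrt{\frac{136403}{56}} = \frac{\sqrt{1909642}}{28}$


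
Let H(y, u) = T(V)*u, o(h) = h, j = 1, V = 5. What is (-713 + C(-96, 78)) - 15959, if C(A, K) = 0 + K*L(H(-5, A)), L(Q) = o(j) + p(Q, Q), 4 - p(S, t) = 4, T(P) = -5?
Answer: -16594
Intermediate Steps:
p(S, t) = 0 (p(S, t) = 4 - 1*4 = 4 - 4 = 0)
H(y, u) = -5*u
L(Q) = 1 (L(Q) = 1 + 0 = 1)
C(A, K) = K (C(A, K) = 0 + K*1 = 0 + K = K)
(-713 + C(-96, 78)) - 15959 = (-713 + 78) - 15959 = -635 - 15959 = -16594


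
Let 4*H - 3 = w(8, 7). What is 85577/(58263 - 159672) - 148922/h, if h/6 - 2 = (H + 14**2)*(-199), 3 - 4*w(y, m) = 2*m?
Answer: -13147733359/63302641479 ≈ -0.20770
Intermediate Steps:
w(y, m) = 3/4 - m/2
H = 1/16 (H = 3/4 + (3/4 - 1/2*7)/4 = 3/4 + (3/4 - 7/2)/4 = 3/4 + (1/4)*(-11/4) = 3/4 - 11/16 = 1/16 ≈ 0.062500)
h = -1872693/8 (h = 12 + 6*((1/16 + 14**2)*(-199)) = 12 + 6*((1/16 + 196)*(-199)) = 12 + 6*((3137/16)*(-199)) = 12 + 6*(-624263/16) = 12 - 1872789/8 = -1872693/8 ≈ -2.3409e+5)
85577/(58263 - 159672) - 148922/h = 85577/(58263 - 159672) - 148922/(-1872693/8) = 85577/(-101409) - 148922*(-8/1872693) = 85577*(-1/101409) + 1191376/1872693 = -85577/101409 + 1191376/1872693 = -13147733359/63302641479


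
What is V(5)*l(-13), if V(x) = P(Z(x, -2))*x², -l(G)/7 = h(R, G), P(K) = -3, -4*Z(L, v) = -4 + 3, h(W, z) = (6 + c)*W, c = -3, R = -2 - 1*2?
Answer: -6300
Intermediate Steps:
R = -4 (R = -2 - 2 = -4)
h(W, z) = 3*W (h(W, z) = (6 - 3)*W = 3*W)
Z(L, v) = ¼ (Z(L, v) = -(-4 + 3)/4 = -¼*(-1) = ¼)
l(G) = 84 (l(G) = -21*(-4) = -7*(-12) = 84)
V(x) = -3*x²
V(5)*l(-13) = -3*5²*84 = -3*25*84 = -75*84 = -6300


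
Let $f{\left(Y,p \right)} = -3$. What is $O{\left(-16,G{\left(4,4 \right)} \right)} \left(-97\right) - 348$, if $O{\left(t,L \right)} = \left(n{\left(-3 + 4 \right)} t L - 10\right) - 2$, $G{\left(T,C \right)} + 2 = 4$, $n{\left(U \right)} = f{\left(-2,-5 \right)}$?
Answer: $-8496$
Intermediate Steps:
$n{\left(U \right)} = -3$
$G{\left(T,C \right)} = 2$ ($G{\left(T,C \right)} = -2 + 4 = 2$)
$O{\left(t,L \right)} = -12 - 3 L t$ ($O{\left(t,L \right)} = \left(- 3 t L - 10\right) - 2 = \left(- 3 L t - 10\right) - 2 = \left(-10 - 3 L t\right) - 2 = -12 - 3 L t$)
$O{\left(-16,G{\left(4,4 \right)} \right)} \left(-97\right) - 348 = \left(-12 - 6 \left(-16\right)\right) \left(-97\right) - 348 = \left(-12 + 96\right) \left(-97\right) - 348 = 84 \left(-97\right) - 348 = -8148 - 348 = -8496$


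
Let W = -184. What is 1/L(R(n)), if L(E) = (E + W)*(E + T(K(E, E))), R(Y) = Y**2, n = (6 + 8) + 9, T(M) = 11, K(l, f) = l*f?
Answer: 1/186300 ≈ 5.3677e-6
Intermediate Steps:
K(l, f) = f*l
n = 23 (n = 14 + 9 = 23)
L(E) = (-184 + E)*(11 + E) (L(E) = (E - 184)*(E + 11) = (-184 + E)*(11 + E))
1/L(R(n)) = 1/(-2024 + (23**2)**2 - 173*23**2) = 1/(-2024 + 529**2 - 173*529) = 1/(-2024 + 279841 - 91517) = 1/186300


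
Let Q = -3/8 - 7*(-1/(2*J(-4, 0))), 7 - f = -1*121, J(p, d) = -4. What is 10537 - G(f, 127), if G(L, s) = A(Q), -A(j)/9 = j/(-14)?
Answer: 590117/56 ≈ 10538.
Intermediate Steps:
f = 128 (f = 7 - (-1)*121 = 7 - 1*(-121) = 7 + 121 = 128)
Q = -5/4 (Q = -3/8 - 7/((-4*(-2))) = -3*⅛ - 7/8 = -3/8 - 7*⅛ = -3/8 - 7/8 = -5/4 ≈ -1.2500)
A(j) = 9*j/14 (A(j) = -9*j/(-14) = -9*j*(-1)/14 = -(-9)*j/14 = 9*j/14)
G(L, s) = -45/56 (G(L, s) = (9/14)*(-5/4) = -45/56)
10537 - G(f, 127) = 10537 - 1*(-45/56) = 10537 + 45/56 = 590117/56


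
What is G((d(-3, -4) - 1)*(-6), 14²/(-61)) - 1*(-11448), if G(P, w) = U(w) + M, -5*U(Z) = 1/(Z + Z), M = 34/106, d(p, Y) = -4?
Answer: 1189254793/103880 ≈ 11448.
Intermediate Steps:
M = 17/53 (M = 34*(1/106) = 17/53 ≈ 0.32075)
U(Z) = -1/(10*Z) (U(Z) = -1/(5*(Z + Z)) = -1/(2*Z)/5 = -1/(10*Z))
G(P, w) = 17/53 - 1/(10*w) (G(P, w) = -1/(10*w) + 17/53 = 17/53 - 1/(10*w))
G((d(-3, -4) - 1)*(-6), 14²/(-61)) - 1*(-11448) = (-53 + 170*(14²/(-61)))/(530*((14²/(-61)))) - 1*(-11448) = (-53 + 170*(196*(-1/61)))/(530*((196*(-1/61)))) + 11448 = (-53 + 170*(-196/61))/(530*(-196/61)) + 11448 = (1/530)*(-61/196)*(-53 - 33320/61) + 11448 = (1/530)*(-61/196)*(-36553/61) + 11448 = 36553/103880 + 11448 = 1189254793/103880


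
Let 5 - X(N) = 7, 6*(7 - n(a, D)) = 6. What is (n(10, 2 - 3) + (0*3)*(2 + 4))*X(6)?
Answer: -12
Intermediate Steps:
n(a, D) = 6 (n(a, D) = 7 - ⅙*6 = 7 - 1 = 6)
X(N) = -2 (X(N) = 5 - 1*7 = 5 - 7 = -2)
(n(10, 2 - 3) + (0*3)*(2 + 4))*X(6) = (6 + (0*3)*(2 + 4))*(-2) = (6 + 0*6)*(-2) = (6 + 0)*(-2) = 6*(-2) = -12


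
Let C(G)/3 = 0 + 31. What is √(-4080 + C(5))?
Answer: 3*I*√443 ≈ 63.143*I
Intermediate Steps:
C(G) = 93 (C(G) = 3*(0 + 31) = 3*31 = 93)
√(-4080 + C(5)) = √(-4080 + 93) = √(-3987) = 3*I*√443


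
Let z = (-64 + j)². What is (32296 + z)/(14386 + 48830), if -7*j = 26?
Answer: 451795/774396 ≈ 0.58342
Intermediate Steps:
j = -26/7 (j = -⅐*26 = -26/7 ≈ -3.7143)
z = 224676/49 (z = (-64 - 26/7)² = (-474/7)² = 224676/49 ≈ 4585.2)
(32296 + z)/(14386 + 48830) = (32296 + 224676/49)/(14386 + 48830) = (1807180/49)/63216 = (1807180/49)*(1/63216) = 451795/774396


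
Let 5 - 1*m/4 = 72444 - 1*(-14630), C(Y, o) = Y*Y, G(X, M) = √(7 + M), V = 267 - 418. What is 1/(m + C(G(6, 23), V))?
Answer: -1/348246 ≈ -2.8715e-6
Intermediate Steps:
V = -151
C(Y, o) = Y²
m = -348276 (m = 20 - 4*(72444 - 1*(-14630)) = 20 - 4*(72444 + 14630) = 20 - 4*87074 = 20 - 348296 = -348276)
1/(m + C(G(6, 23), V)) = 1/(-348276 + (√(7 + 23))²) = 1/(-348276 + (√30)²) = 1/(-348276 + 30) = 1/(-348246) = -1/348246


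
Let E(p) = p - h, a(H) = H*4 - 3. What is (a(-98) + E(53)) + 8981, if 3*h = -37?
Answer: 25954/3 ≈ 8651.3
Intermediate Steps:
h = -37/3 (h = (1/3)*(-37) = -37/3 ≈ -12.333)
a(H) = -3 + 4*H (a(H) = 4*H - 3 = -3 + 4*H)
E(p) = 37/3 + p (E(p) = p - 1*(-37/3) = p + 37/3 = 37/3 + p)
(a(-98) + E(53)) + 8981 = ((-3 + 4*(-98)) + (37/3 + 53)) + 8981 = ((-3 - 392) + 196/3) + 8981 = (-395 + 196/3) + 8981 = -989/3 + 8981 = 25954/3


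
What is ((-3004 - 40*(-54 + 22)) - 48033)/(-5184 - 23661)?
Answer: 49757/28845 ≈ 1.7250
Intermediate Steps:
((-3004 - 40*(-54 + 22)) - 48033)/(-5184 - 23661) = ((-3004 - 40*(-32)) - 48033)/(-28845) = ((-3004 + 1280) - 48033)*(-1/28845) = (-1724 - 48033)*(-1/28845) = -49757*(-1/28845) = 49757/28845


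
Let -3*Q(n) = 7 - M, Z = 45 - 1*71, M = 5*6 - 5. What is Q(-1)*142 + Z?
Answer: 826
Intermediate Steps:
M = 25 (M = 30 - 5 = 25)
Z = -26 (Z = 45 - 71 = -26)
Q(n) = 6 (Q(n) = -(7 - 1*25)/3 = -(7 - 25)/3 = -⅓*(-18) = 6)
Q(-1)*142 + Z = 6*142 - 26 = 852 - 26 = 826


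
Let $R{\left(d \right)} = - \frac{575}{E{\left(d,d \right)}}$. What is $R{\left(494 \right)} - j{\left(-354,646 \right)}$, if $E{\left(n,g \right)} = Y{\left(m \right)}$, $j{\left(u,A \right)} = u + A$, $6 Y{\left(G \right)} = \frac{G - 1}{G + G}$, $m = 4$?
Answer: $-9492$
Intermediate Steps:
$Y{\left(G \right)} = \frac{-1 + G}{12 G}$ ($Y{\left(G \right)} = \frac{\left(G - 1\right) \frac{1}{G + G}}{6} = \frac{\left(-1 + G\right) \frac{1}{2 G}}{6} = \frac{\frac{1}{2} \frac{1}{G} \left(-1 + G\right)}{6} = \frac{-1 + G}{12 G}$)
$j{\left(u,A \right)} = A + u$
$E{\left(n,g \right)} = \frac{1}{16}$ ($E{\left(n,g \right)} = \frac{-1 + 4}{12 \cdot 4} = \frac{1}{12} \cdot \frac{1}{4} \cdot 3 = \frac{1}{16}$)
$R{\left(d \right)} = -9200$ ($R{\left(d \right)} = - 575 \frac{1}{\frac{1}{16}} = \left(-575\right) 16 = -9200$)
$R{\left(494 \right)} - j{\left(-354,646 \right)} = -9200 - \left(646 - 354\right) = -9200 - 292 = -9492$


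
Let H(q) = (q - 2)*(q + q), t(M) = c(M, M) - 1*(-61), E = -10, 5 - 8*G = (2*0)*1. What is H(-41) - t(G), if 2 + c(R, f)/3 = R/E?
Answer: 55539/16 ≈ 3471.2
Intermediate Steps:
G = 5/8 (G = 5/8 - 2*0/8 = 5/8 - 0 = 5/8 - ⅛*0 = 5/8 + 0 = 5/8 ≈ 0.62500)
c(R, f) = -6 - 3*R/10 (c(R, f) = -6 + 3*(R/(-10)) = -6 + 3*(R*(-⅒)) = -6 + 3*(-R/10) = -6 - 3*R/10)
t(M) = 55 - 3*M/10 (t(M) = (-6 - 3*M/10) - 1*(-61) = (-6 - 3*M/10) + 61 = 55 - 3*M/10)
H(q) = 2*q*(-2 + q) (H(q) = (-2 + q)*(2*q) = 2*q*(-2 + q))
H(-41) - t(G) = 2*(-41)*(-2 - 41) - (55 - 3/10*5/8) = 2*(-41)*(-43) - (55 - 3/16) = 3526 - 1*877/16 = 3526 - 877/16 = 55539/16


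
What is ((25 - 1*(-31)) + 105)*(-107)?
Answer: -17227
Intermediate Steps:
((25 - 1*(-31)) + 105)*(-107) = ((25 + 31) + 105)*(-107) = (56 + 105)*(-107) = 161*(-107) = -17227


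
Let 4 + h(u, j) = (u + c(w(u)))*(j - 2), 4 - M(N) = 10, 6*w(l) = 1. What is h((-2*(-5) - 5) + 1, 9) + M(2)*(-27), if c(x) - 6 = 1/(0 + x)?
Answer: 284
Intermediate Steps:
w(l) = 1/6 (w(l) = (1/6)*1 = 1/6)
c(x) = 6 + 1/x (c(x) = 6 + 1/(0 + x) = 6 + 1/x)
M(N) = -6 (M(N) = 4 - 1*10 = 4 - 10 = -6)
h(u, j) = -4 + (-2 + j)*(12 + u) (h(u, j) = -4 + (u + (6 + 1/(1/6)))*(j - 2) = -4 + (u + (6 + 6))*(-2 + j) = -4 + (u + 12)*(-2 + j) = -4 + (12 + u)*(-2 + j) = -4 + (-2 + j)*(12 + u))
h((-2*(-5) - 5) + 1, 9) + M(2)*(-27) = (-28 - 2*((-2*(-5) - 5) + 1) + 12*9 + 9*((-2*(-5) - 5) + 1)) - 6*(-27) = (-28 - 2*((10 - 5) + 1) + 108 + 9*((10 - 5) + 1)) + 162 = (-28 - 2*(5 + 1) + 108 + 9*(5 + 1)) + 162 = (-28 - 2*6 + 108 + 9*6) + 162 = (-28 - 12 + 108 + 54) + 162 = 122 + 162 = 284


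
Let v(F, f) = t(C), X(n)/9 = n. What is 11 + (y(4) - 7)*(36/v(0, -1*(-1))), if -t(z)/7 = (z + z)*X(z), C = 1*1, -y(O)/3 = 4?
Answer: 115/7 ≈ 16.429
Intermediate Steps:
y(O) = -12 (y(O) = -3*4 = -12)
X(n) = 9*n
C = 1
t(z) = -126*z² (t(z) = -7*(z + z)*9*z = -7*2*z*9*z = -126*z²)
v(F, f) = -126 (v(F, f) = -126*1² = -126*1 = -126)
11 + (y(4) - 7)*(36/v(0, -1*(-1))) = 11 + (-12 - 7)*(36/(-126)) = 11 - 684*(-1)/126 = 11 - 19*(-2/7) = 11 + 38/7 = 115/7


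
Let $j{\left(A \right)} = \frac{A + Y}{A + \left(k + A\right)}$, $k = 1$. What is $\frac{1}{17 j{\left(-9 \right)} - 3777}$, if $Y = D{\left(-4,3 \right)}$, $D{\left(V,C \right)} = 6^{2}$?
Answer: $- \frac{1}{3804} \approx -0.00026288$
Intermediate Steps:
$D{\left(V,C \right)} = 36$
$Y = 36$
$j{\left(A \right)} = \frac{36 + A}{1 + 2 A}$ ($j{\left(A \right)} = \frac{A + 36}{A + \left(1 + A\right)} = \frac{36 + A}{1 + 2 A}$)
$\frac{1}{17 j{\left(-9 \right)} - 3777} = \frac{1}{17 \frac{36 - 9}{1 + 2 \left(-9\right)} - 3777} = \frac{1}{17 \frac{1}{1 - 18} \cdot 27 - 3777} = \frac{1}{17 \frac{1}{-17} \cdot 27 - 3777} = \frac{1}{17 \left(\left(- \frac{1}{17}\right) 27\right) - 3777} = \frac{1}{17 \left(- \frac{27}{17}\right) - 3777} = \frac{1}{-27 - 3777} = \frac{1}{-3804} = - \frac{1}{3804}$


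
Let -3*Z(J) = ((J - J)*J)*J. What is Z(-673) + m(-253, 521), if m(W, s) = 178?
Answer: 178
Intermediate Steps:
Z(J) = 0 (Z(J) = -(J - J)*J*J/3 = -0*J*J/3 = -0*J = -⅓*0 = 0)
Z(-673) + m(-253, 521) = 0 + 178 = 178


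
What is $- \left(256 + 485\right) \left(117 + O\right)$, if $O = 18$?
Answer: $-100035$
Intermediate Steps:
$- \left(256 + 485\right) \left(117 + O\right) = - \left(256 + 485\right) \left(117 + 18\right) = - 741 \cdot 135 = \left(-1\right) 100035 = -100035$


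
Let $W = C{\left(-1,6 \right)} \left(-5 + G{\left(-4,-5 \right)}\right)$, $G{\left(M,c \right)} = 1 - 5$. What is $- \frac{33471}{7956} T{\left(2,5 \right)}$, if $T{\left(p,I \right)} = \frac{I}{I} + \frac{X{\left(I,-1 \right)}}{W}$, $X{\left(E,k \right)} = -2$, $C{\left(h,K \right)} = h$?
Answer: $- \frac{26033}{7956} \approx -3.2721$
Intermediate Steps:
$G{\left(M,c \right)} = -4$
$W = 9$ ($W = - (-5 - 4) = \left(-1\right) \left(-9\right) = 9$)
$T{\left(p,I \right)} = \frac{7}{9}$ ($T{\left(p,I \right)} = \frac{I}{I} - \frac{2}{9} = 1 - \frac{2}{9} = \frac{7}{9}$)
$- \frac{33471}{7956} T{\left(2,5 \right)} = - \frac{33471}{7956} \cdot \frac{7}{9} = \left(-33471\right) \frac{1}{7956} \cdot \frac{7}{9} = \left(- \frac{3719}{884}\right) \frac{7}{9} = - \frac{26033}{7956}$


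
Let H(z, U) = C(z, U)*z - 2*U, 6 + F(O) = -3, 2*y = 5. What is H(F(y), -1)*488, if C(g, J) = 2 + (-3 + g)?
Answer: 44896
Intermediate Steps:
y = 5/2 (y = (½)*5 = 5/2 ≈ 2.5000)
C(g, J) = -1 + g
F(O) = -9 (F(O) = -6 - 3 = -9)
H(z, U) = -2*U + z*(-1 + z) (H(z, U) = (-1 + z)*z - 2*U = z*(-1 + z) - 2*U = -2*U + z*(-1 + z))
H(F(y), -1)*488 = (-2*(-1) - 9*(-1 - 9))*488 = (2 - 9*(-10))*488 = (2 + 90)*488 = 92*488 = 44896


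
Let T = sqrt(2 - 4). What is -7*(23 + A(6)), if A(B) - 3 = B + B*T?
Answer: -224 - 42*I*sqrt(2) ≈ -224.0 - 59.397*I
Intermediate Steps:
T = I*sqrt(2) (T = sqrt(-2) = I*sqrt(2) ≈ 1.4142*I)
A(B) = 3 + B + I*B*sqrt(2) (A(B) = 3 + (B + B*(I*sqrt(2))) = 3 + (B + I*B*sqrt(2)) = 3 + B + I*B*sqrt(2))
-7*(23 + A(6)) = -7*(23 + (3 + 6 + I*6*sqrt(2))) = -7*(23 + (3 + 6 + 6*I*sqrt(2))) = -7*(23 + (9 + 6*I*sqrt(2))) = -7*(32 + 6*I*sqrt(2)) = -224 - 42*I*sqrt(2)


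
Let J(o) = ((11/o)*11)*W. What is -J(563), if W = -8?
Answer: 968/563 ≈ 1.7194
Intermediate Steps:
J(o) = -968/o (J(o) = ((11/o)*11)*(-8) = (121/o)*(-8) = -968/o)
-J(563) = -(-968)/563 = -1*(-968/563) = 968/563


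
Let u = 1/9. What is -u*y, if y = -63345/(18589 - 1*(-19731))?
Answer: 4223/22992 ≈ 0.18367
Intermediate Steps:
y = -12669/7664 (y = -63345/(18589 + 19731) = -63345/38320 = -63345*1/38320 = -12669/7664 ≈ -1.6531)
u = ⅑ ≈ 0.11111
-u*y = -(-12669)/(9*7664) = -1*(-4223/22992) = 4223/22992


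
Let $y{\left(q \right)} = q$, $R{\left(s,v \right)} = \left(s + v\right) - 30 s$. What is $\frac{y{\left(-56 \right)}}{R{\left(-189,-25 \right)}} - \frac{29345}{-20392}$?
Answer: $\frac{9935273}{6953672} \approx 1.4288$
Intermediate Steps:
$R{\left(s,v \right)} = v - 29 s$
$\frac{y{\left(-56 \right)}}{R{\left(-189,-25 \right)}} - \frac{29345}{-20392} = - \frac{56}{-25 - -5481} - \frac{29345}{-20392} = - \frac{56}{-25 + 5481} - - \frac{29345}{20392} = - \frac{56}{5456} + \frac{29345}{20392} = \left(-56\right) \frac{1}{5456} + \frac{29345}{20392} = - \frac{7}{682} + \frac{29345}{20392} = \frac{9935273}{6953672}$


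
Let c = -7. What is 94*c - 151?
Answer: -809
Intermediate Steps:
94*c - 151 = 94*(-7) - 151 = -658 - 151 = -809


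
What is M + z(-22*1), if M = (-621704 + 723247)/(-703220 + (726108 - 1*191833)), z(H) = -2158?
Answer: -364684853/168945 ≈ -2158.6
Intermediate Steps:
M = -101543/168945 (M = 101543/(-703220 + (726108 - 191833)) = 101543/(-703220 + 534275) = 101543/(-168945) = 101543*(-1/168945) = -101543/168945 ≈ -0.60104)
M + z(-22*1) = -101543/168945 - 2158 = -364684853/168945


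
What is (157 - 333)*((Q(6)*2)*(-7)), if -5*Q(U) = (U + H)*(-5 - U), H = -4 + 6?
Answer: 216832/5 ≈ 43366.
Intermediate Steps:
H = 2
Q(U) = -(-5 - U)*(2 + U)/5 (Q(U) = -(U + 2)*(-5 - U)/5 = -(2 + U)*(-5 - U)/5 = -(-5 - U)*(2 + U)/5)
(157 - 333)*((Q(6)*2)*(-7)) = (157 - 333)*(((2 + (⅕)*6² + (7/5)*6)*2)*(-7)) = -176*(2 + (⅕)*36 + 42/5)*2*(-7) = -176*(2 + 36/5 + 42/5)*2*(-7) = -176*(88/5)*2*(-7) = -30976*(-7)/5 = -176*(-1232/5) = 216832/5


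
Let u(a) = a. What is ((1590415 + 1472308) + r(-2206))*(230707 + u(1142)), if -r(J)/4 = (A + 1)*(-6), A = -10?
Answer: 710039185443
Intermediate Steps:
r(J) = -216 (r(J) = -4*(-10 + 1)*(-6) = -(-36)*(-6) = -4*54 = -216)
((1590415 + 1472308) + r(-2206))*(230707 + u(1142)) = ((1590415 + 1472308) - 216)*(230707 + 1142) = (3062723 - 216)*231849 = 3062507*231849 = 710039185443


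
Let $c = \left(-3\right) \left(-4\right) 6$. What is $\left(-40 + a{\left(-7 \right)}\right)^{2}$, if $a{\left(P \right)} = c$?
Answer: $1024$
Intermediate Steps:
$c = 72$ ($c = 12 \cdot 6 = 72$)
$a{\left(P \right)} = 72$
$\left(-40 + a{\left(-7 \right)}\right)^{2} = \left(-40 + 72\right)^{2} = 32^{2} = 1024$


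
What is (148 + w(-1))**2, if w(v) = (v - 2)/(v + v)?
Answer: 89401/4 ≈ 22350.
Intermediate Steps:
w(v) = (-2 + v)/(2*v) (w(v) = (-2 + v)/((2*v)) = (-2 + v)*(1/(2*v)) = (-2 + v)/(2*v))
(148 + w(-1))**2 = (148 + (1/2)*(-2 - 1)/(-1))**2 = (148 + (1/2)*(-1)*(-3))**2 = (148 + 3/2)**2 = (299/2)**2 = 89401/4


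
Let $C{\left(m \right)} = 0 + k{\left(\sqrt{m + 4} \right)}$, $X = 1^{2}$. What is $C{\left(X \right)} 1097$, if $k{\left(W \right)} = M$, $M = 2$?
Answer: $2194$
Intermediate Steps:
$k{\left(W \right)} = 2$
$X = 1$
$C{\left(m \right)} = 2$ ($C{\left(m \right)} = 0 + 2 = 2$)
$C{\left(X \right)} 1097 = 2 \cdot 1097 = 2194$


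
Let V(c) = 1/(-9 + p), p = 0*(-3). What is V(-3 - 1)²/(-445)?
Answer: -1/36045 ≈ -2.7743e-5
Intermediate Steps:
p = 0
V(c) = -⅑ (V(c) = 1/(-9 + 0) = 1/(-9) = -⅑)
V(-3 - 1)²/(-445) = (-⅑)²/(-445) = (1/81)*(-1/445) = -1/36045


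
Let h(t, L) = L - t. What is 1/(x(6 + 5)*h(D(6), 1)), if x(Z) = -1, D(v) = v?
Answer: 1/5 ≈ 0.20000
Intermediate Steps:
1/(x(6 + 5)*h(D(6), 1)) = 1/(-(1 - 1*6)) = 1/(-(1 - 6)) = 1/(-1*(-5)) = 1/5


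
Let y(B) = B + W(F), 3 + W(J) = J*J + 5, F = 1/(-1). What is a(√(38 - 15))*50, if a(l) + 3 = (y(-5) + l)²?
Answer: 1200 - 200*√23 ≈ 240.83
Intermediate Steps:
F = -1
W(J) = 2 + J² (W(J) = -3 + (J*J + 5) = -3 + (J² + 5) = -3 + (5 + J²) = 2 + J²)
y(B) = 3 + B (y(B) = B + (2 + (-1)²) = B + (2 + 1) = B + 3 = 3 + B)
a(l) = -3 + (-2 + l)² (a(l) = -3 + ((3 - 5) + l)² = -3 + (-2 + l)²)
a(√(38 - 15))*50 = (-3 + (-2 + √(38 - 15))²)*50 = (-3 + (-2 + √23)²)*50 = -150 + 50*(-2 + √23)²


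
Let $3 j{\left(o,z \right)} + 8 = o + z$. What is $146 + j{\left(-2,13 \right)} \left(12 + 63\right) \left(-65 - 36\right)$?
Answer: $-7429$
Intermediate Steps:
$j{\left(o,z \right)} = - \frac{8}{3} + \frac{o}{3} + \frac{z}{3}$ ($j{\left(o,z \right)} = - \frac{8}{3} + \frac{o + z}{3} = - \frac{8}{3} + \left(\frac{o}{3} + \frac{z}{3}\right) = - \frac{8}{3} + \frac{o}{3} + \frac{z}{3}$)
$146 + j{\left(-2,13 \right)} \left(12 + 63\right) \left(-65 - 36\right) = 146 + \left(- \frac{8}{3} + \frac{1}{3} \left(-2\right) + \frac{1}{3} \cdot 13\right) \left(12 + 63\right) \left(-65 - 36\right) = 146 + \left(- \frac{8}{3} - \frac{2}{3} + \frac{13}{3}\right) 75 \left(-101\right) = 146 + 1 \left(-7575\right) = 146 - 7575 = -7429$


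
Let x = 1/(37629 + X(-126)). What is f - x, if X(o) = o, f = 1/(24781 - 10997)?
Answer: 23719/516941352 ≈ 4.5883e-5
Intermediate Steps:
f = 1/13784 ≈ 7.2548e-5
x = 1/37503 (x = 1/(37629 - 126) = 1/37503 ≈ 2.6665e-5)
f - x = 1/13784 - 1*1/37503 = 1/13784 - 1/37503 = 23719/516941352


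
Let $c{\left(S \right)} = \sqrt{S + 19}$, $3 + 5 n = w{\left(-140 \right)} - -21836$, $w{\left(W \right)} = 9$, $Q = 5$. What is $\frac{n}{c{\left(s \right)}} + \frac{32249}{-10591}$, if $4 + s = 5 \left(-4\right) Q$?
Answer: $- \frac{271}{89} - \frac{21842 i \sqrt{85}}{425} \approx -3.0449 - 473.82 i$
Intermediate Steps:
$s = -104$ ($s = -4 + 5 \left(-4\right) 5 = -4 - 100 = -104$)
$n = \frac{21842}{5}$ ($n = - \frac{3}{5} + \frac{9 - -21836}{5} = - \frac{3}{5} + \frac{9 + 21836}{5} = - \frac{3}{5} + \frac{1}{5} \cdot 21845 = - \frac{3}{5} + 4369 = \frac{21842}{5} \approx 4368.4$)
$c{\left(S \right)} = \sqrt{19 + S}$
$\frac{n}{c{\left(s \right)}} + \frac{32249}{-10591} = \frac{21842}{5 \sqrt{19 - 104}} + \frac{32249}{-10591} = \frac{21842}{5 \sqrt{-85}} + 32249 \left(- \frac{1}{10591}\right) = \frac{21842}{5 i \sqrt{85}} - \frac{271}{89} = \frac{21842 \left(- \frac{i \sqrt{85}}{85}\right)}{5} - \frac{271}{89} = - \frac{21842 i \sqrt{85}}{425} - \frac{271}{89} = - \frac{271}{89} - \frac{21842 i \sqrt{85}}{425}$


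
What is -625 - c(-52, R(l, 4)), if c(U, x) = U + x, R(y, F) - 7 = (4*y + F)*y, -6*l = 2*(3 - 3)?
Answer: -580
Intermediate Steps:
l = 0 (l = -(3 - 3)/3 = -0/3 = -⅙*0 = 0)
R(y, F) = 7 + y*(F + 4*y) (R(y, F) = 7 + (4*y + F)*y = 7 + (F + 4*y)*y = 7 + y*(F + 4*y))
-625 - c(-52, R(l, 4)) = -625 - (-52 + (7 + 4*0² + 4*0)) = -625 - (-52 + (7 + 4*0 + 0)) = -625 - (-52 + (7 + 0 + 0)) = -625 - (-52 + 7) = -625 - 1*(-45) = -625 + 45 = -580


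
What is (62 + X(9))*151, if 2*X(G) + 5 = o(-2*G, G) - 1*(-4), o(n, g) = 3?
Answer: 9513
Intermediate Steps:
X(G) = 1 (X(G) = -5/2 + (3 - 1*(-4))/2 = -5/2 + (3 + 4)/2 = -5/2 + (1/2)*7 = -5/2 + 7/2 = 1)
(62 + X(9))*151 = (62 + 1)*151 = 63*151 = 9513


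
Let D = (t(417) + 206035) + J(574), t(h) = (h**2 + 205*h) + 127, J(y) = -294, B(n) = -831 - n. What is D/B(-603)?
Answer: -232621/114 ≈ -2040.5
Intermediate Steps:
t(h) = 127 + h**2 + 205*h
D = 465242 (D = ((127 + 417**2 + 205*417) + 206035) - 294 = ((127 + 173889 + 85485) + 206035) - 294 = (259501 + 206035) - 294 = 465536 - 294 = 465242)
D/B(-603) = 465242/(-831 - 1*(-603)) = 465242/(-831 + 603) = 465242/(-228) = 465242*(-1/228) = -232621/114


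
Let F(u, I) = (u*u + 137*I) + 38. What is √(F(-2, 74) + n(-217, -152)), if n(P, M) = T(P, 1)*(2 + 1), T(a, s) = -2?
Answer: √10174 ≈ 100.87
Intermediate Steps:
F(u, I) = 38 + u² + 137*I (F(u, I) = (u² + 137*I) + 38 = 38 + u² + 137*I)
n(P, M) = -6 (n(P, M) = -2*(2 + 1) = -2*3 = -6)
√(F(-2, 74) + n(-217, -152)) = √((38 + (-2)² + 137*74) - 6) = √((38 + 4 + 10138) - 6) = √(10180 - 6) = √10174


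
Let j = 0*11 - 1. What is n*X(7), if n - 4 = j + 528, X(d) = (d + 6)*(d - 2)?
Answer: 34515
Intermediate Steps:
j = -1 (j = 0 - 1 = -1)
X(d) = (-2 + d)*(6 + d) (X(d) = (6 + d)*(-2 + d) = (-2 + d)*(6 + d))
n = 531 (n = 4 + (-1 + 528) = 4 + 527 = 531)
n*X(7) = 531*(-12 + 7² + 4*7) = 531*(-12 + 49 + 28) = 531*65 = 34515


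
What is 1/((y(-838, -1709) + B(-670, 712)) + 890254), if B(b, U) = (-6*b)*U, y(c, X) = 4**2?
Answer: 1/3752510 ≈ 2.6649e-7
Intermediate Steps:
y(c, X) = 16
B(b, U) = -6*U*b
1/((y(-838, -1709) + B(-670, 712)) + 890254) = 1/((16 - 6*712*(-670)) + 890254) = 1/((16 + 2862240) + 890254) = 1/(2862256 + 890254) = 1/3752510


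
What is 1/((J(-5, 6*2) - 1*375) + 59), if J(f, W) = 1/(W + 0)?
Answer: -12/3791 ≈ -0.0031654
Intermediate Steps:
J(f, W) = 1/W
1/((J(-5, 6*2) - 1*375) + 59) = 1/((1/(6*2) - 1*375) + 59) = 1/((1/12 - 375) + 59) = 1/(-4499/12 + 59) = 1/(-3791/12) = -12/3791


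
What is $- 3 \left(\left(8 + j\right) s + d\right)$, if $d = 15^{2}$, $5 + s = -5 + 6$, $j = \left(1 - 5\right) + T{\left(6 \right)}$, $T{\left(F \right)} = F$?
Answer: $-555$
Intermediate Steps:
$j = 2$ ($j = \left(1 - 5\right) + 6 = -4 + 6 = 2$)
$s = -4$ ($s = -5 + \left(-5 + 6\right) = -5 + 1 = -4$)
$d = 225$
$- 3 \left(\left(8 + j\right) s + d\right) = - 3 \left(\left(8 + 2\right) \left(-4\right) + 225\right) = - 3 \left(10 \left(-4\right) + 225\right) = - 3 \left(-40 + 225\right) = \left(-3\right) 185 = -555$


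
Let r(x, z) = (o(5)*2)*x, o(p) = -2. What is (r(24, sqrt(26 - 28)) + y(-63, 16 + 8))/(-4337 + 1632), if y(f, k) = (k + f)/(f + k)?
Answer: 19/541 ≈ 0.035120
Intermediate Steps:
y(f, k) = 1 (y(f, k) = (f + k)/(f + k) = 1)
r(x, z) = -4*x (r(x, z) = (-2*2)*x = -4*x)
(r(24, sqrt(26 - 28)) + y(-63, 16 + 8))/(-4337 + 1632) = (-4*24 + 1)/(-4337 + 1632) = (-96 + 1)/(-2705) = -95*(-1/2705) = 19/541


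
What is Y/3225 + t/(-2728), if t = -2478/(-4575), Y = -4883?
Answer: -406338409/268332900 ≈ -1.5143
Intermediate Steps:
t = 826/1525 (t = -2478*(-1/4575) = 826/1525 ≈ 0.54164)
Y/3225 + t/(-2728) = -4883/3225 + (826/1525)/(-2728) = -4883*1/3225 + (826/1525)*(-1/2728) = -4883/3225 - 413/2080100 = -406338409/268332900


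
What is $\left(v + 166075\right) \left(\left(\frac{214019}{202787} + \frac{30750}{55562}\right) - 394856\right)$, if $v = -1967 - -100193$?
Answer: $- \frac{45225191138362928636}{433355819} \approx -1.0436 \cdot 10^{11}$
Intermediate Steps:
$v = 98226$ ($v = -1967 + 100193 = 98226$)
$\left(v + 166075\right) \left(\left(\frac{214019}{202787} + \frac{30750}{55562}\right) - 394856\right) = \left(98226 + 166075\right) \left(\left(\frac{214019}{202787} + \frac{30750}{55562}\right) - 394856\right) = 264301 \left(\left(214019 \cdot \frac{1}{202787} + 30750 \cdot \frac{1}{55562}\right) - 394856\right) = 264301 \left(\left(\frac{16463}{15599} + \frac{15375}{27781}\right) - 394856\right) = 264301 \left(\frac{697193228}{433355819} - 394856\right) = 264301 \left(- \frac{171112448073836}{433355819}\right) = - \frac{45225191138362928636}{433355819}$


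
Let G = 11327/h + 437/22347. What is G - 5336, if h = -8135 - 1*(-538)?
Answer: -906143373004/169770159 ≈ -5337.5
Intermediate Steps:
h = -7597 (h = -8135 + 538 = -7597)
G = -249804580/169770159 (G = 11327/(-7597) + 437/22347 = 11327*(-1/7597) + 437*(1/22347) = -11327/7597 + 437/22347 = -249804580/169770159 ≈ -1.4714)
G - 5336 = -249804580/169770159 - 5336 = -906143373004/169770159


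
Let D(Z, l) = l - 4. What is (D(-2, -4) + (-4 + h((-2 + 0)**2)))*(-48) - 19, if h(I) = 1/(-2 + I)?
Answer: 533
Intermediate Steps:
D(Z, l) = -4 + l
(D(-2, -4) + (-4 + h((-2 + 0)**2)))*(-48) - 19 = ((-4 - 4) + (-4 + 1/(-2 + (-2 + 0)**2)))*(-48) - 19 = (-8 + (-4 + 1/(-2 + (-2)**2)))*(-48) - 19 = (-8 + (-4 + 1/(-2 + 4)))*(-48) - 19 = (-8 + (-4 + 1/2))*(-48) - 19 = (-8 - 7/2)*(-48) - 19 = -23/2*(-48) - 19 = 552 - 19 = 533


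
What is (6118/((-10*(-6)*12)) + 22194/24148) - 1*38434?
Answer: -83508916237/2173320 ≈ -38425.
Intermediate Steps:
(6118/((-10*(-6)*12)) + 22194/24148) - 1*38434 = (6118/((60*12)) + 22194*(1/24148)) - 38434 = (6118/720 + 11097/12074) - 38434 = (6118*(1/720) + 11097/12074) - 38434 = (3059/360 + 11097/12074) - 38434 = 20464643/2173320 - 38434 = -83508916237/2173320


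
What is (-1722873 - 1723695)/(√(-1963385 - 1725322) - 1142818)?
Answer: 3938799948624/1306036669831 + 3446568*I*√3688707/1306036669831 ≈ 3.0158 + 0.0050684*I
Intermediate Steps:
(-1722873 - 1723695)/(√(-1963385 - 1725322) - 1142818) = -3446568/(√(-3688707) - 1142818) = -3446568/(I*√3688707 - 1142818) = -3446568/(-1142818 + I*√3688707)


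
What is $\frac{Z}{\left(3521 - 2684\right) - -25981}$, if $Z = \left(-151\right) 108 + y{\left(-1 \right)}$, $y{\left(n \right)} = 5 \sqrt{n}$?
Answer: $- \frac{8154}{13409} + \frac{5 i}{26818} \approx -0.6081 + 0.00018644 i$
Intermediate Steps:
$Z = -16308 + 5 i$ ($Z = \left(-151\right) 108 + 5 \sqrt{-1} = -16308 + 5 i \approx -16308.0 + 5.0 i$)
$\frac{Z}{\left(3521 - 2684\right) - -25981} = \frac{-16308 + 5 i}{\left(3521 - 2684\right) - -25981} = \frac{-16308 + 5 i}{837 + 25981} = \frac{-16308 + 5 i}{26818} = \left(-16308 + 5 i\right) \frac{1}{26818} = - \frac{8154}{13409} + \frac{5 i}{26818}$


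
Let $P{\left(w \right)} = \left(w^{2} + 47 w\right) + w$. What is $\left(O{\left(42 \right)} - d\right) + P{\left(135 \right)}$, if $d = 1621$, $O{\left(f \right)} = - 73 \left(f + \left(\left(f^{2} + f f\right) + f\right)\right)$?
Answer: $-240592$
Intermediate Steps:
$O{\left(f \right)} = - 146 f - 146 f^{2}$ ($O{\left(f \right)} = - 73 \left(f + \left(\left(f^{2} + f^{2}\right) + f\right)\right) = - 73 \left(f + \left(2 f^{2} + f\right)\right) = - 73 \left(f + \left(f + 2 f^{2}\right)\right) = - 73 \left(2 f + 2 f^{2}\right) = - 146 f - 146 f^{2}$)
$P{\left(w \right)} = w^{2} + 48 w$
$\left(O{\left(42 \right)} - d\right) + P{\left(135 \right)} = \left(\left(-146\right) 42 \left(1 + 42\right) - 1621\right) + 135 \left(48 + 135\right) = \left(\left(-146\right) 42 \cdot 43 - 1621\right) + 135 \cdot 183 = \left(-263676 - 1621\right) + 24705 = -265297 + 24705 = -240592$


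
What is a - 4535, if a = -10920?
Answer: -15455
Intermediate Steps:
a - 4535 = -10920 - 4535 = -15455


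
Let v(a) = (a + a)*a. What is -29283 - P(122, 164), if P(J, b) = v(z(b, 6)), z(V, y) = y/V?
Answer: -98449455/3362 ≈ -29283.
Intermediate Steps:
v(a) = 2*a² (v(a) = (2*a)*a = 2*a²)
P(J, b) = 72/b² (P(J, b) = 2*(6/b)² = 2*(36/b²) = 72/b²)
-29283 - P(122, 164) = -29283 - 72/164² = -29283 - 72/26896 = -29283 - 1*9/3362 = -29283 - 9/3362 = -98449455/3362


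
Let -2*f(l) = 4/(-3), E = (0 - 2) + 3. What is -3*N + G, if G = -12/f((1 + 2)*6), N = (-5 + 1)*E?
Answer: -6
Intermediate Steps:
E = 1 (E = -2 + 3 = 1)
f(l) = ⅔ (f(l) = -2/(-3) = -2*(-1)/3 = -½*(-4/3) = ⅔)
N = -4 (N = (-5 + 1)*1 = -4*1 = -4)
G = -18 (G = -12/⅔ = -12*3/2 = -18)
-3*N + G = -3*(-4) - 18 = 12 - 18 = -6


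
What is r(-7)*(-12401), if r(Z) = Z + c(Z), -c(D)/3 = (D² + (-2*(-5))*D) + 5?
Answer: -508441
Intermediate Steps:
c(D) = -15 - 30*D - 3*D² (c(D) = -3*((D² + (-2*(-5))*D) + 5) = -3*((D² + 10*D) + 5) = -3*(5 + D² + 10*D) = -15 - 30*D - 3*D²)
r(Z) = -15 - 29*Z - 3*Z² (r(Z) = Z + (-15 - 30*Z - 3*Z²) = -15 - 29*Z - 3*Z²)
r(-7)*(-12401) = (-15 - 29*(-7) - 3*(-7)²)*(-12401) = (-15 + 203 - 3*49)*(-12401) = (-15 + 203 - 147)*(-12401) = 41*(-12401) = -508441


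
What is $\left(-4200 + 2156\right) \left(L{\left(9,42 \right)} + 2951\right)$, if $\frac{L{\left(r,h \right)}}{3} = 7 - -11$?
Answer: $-6142220$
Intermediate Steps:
$L{\left(r,h \right)} = 54$ ($L{\left(r,h \right)} = 3 \left(7 - -11\right) = 3 \left(7 + 11\right) = 3 \cdot 18 = 54$)
$\left(-4200 + 2156\right) \left(L{\left(9,42 \right)} + 2951\right) = \left(-4200 + 2156\right) \left(54 + 2951\right) = \left(-2044\right) 3005 = -6142220$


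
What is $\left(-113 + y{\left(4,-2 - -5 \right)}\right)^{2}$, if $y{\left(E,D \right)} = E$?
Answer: $11881$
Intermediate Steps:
$\left(-113 + y{\left(4,-2 - -5 \right)}\right)^{2} = \left(-113 + 4\right)^{2} = \left(-109\right)^{2} = 11881$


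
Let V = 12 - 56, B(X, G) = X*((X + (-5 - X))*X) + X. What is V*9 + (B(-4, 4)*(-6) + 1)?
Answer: 109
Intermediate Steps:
B(X, G) = X - 5*X² (B(X, G) = X*(-5*X) + X = -5*X² + X = X - 5*X²)
V = -44
V*9 + (B(-4, 4)*(-6) + 1) = -44*9 + (-4*(1 - 5*(-4))*(-6) + 1) = -396 + (-4*(1 + 20)*(-6) + 1) = -396 + (-4*21*(-6) + 1) = -396 + (-84*(-6) + 1) = -396 + (504 + 1) = -396 + 505 = 109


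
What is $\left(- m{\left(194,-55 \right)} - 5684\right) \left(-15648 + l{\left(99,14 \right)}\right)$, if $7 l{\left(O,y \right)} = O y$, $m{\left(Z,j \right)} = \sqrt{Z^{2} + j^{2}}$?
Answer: $87817800 + 15450 \sqrt{40661} \approx 9.0933 \cdot 10^{7}$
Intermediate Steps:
$l{\left(O,y \right)} = \frac{O y}{7}$
$\left(- m{\left(194,-55 \right)} - 5684\right) \left(-15648 + l{\left(99,14 \right)}\right) = \left(- \sqrt{194^{2} + \left(-55\right)^{2}} - 5684\right) \left(-15648 + \frac{1}{7} \cdot 99 \cdot 14\right) = \left(- \sqrt{37636 + 3025} + \left(-22063 + 16379\right)\right) \left(-15648 + 198\right) = \left(- \sqrt{40661} - 5684\right) \left(-15450\right) = \left(-5684 - \sqrt{40661}\right) \left(-15450\right) = 87817800 + 15450 \sqrt{40661}$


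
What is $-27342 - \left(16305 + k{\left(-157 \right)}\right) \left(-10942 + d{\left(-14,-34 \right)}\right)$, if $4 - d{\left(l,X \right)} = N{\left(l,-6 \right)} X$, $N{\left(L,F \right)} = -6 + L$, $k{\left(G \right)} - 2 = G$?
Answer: $187603358$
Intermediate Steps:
$k{\left(G \right)} = 2 + G$
$d{\left(l,X \right)} = 4 - X \left(-6 + l\right)$ ($d{\left(l,X \right)} = 4 - \left(-6 + l\right) X = 4 - X \left(-6 + l\right)$)
$-27342 - \left(16305 + k{\left(-157 \right)}\right) \left(-10942 + d{\left(-14,-34 \right)}\right) = -27342 - \left(16305 + \left(2 - 157\right)\right) \left(-10942 + \left(4 - - 34 \left(-6 - 14\right)\right)\right) = -27342 - \left(16305 - 155\right) \left(-10942 + \left(4 - \left(-34\right) \left(-20\right)\right)\right) = -27342 - 16150 \left(-10942 + \left(4 - 680\right)\right) = -27342 - 16150 \left(-10942 - 676\right) = -27342 - 16150 \left(-11618\right) = -27342 - -187630700 = -27342 + 187630700 = 187603358$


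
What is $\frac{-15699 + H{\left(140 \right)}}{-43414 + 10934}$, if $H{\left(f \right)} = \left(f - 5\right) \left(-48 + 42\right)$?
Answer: $\frac{16509}{32480} \approx 0.50828$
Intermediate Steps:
$H{\left(f \right)} = 30 - 6 f$ ($H{\left(f \right)} = \left(-5 + f\right) \left(-6\right) = 30 - 6 f$)
$\frac{-15699 + H{\left(140 \right)}}{-43414 + 10934} = \frac{-15699 + \left(30 - 840\right)}{-43414 + 10934} = \frac{-15699 + \left(30 - 840\right)}{-32480} = \left(-15699 - 810\right) \left(- \frac{1}{32480}\right) = \left(-16509\right) \left(- \frac{1}{32480}\right) = \frac{16509}{32480}$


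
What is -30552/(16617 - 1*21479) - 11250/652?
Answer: -8694399/792506 ≈ -10.971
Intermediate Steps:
-30552/(16617 - 1*21479) - 11250/652 = -30552/(16617 - 21479) - 11250*1/652 = -30552/(-4862) - 5625/326 = -30552*(-1/4862) - 5625/326 = 15276/2431 - 5625/326 = -8694399/792506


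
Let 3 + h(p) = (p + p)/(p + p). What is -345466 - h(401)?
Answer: -345464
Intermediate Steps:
h(p) = -2 (h(p) = -3 + (p + p)/(p + p) = -3 + (2*p)/((2*p)) = -3 + (2*p)*(1/(2*p)) = -3 + 1 = -2)
-345466 - h(401) = -345466 - 1*(-2) = -345466 + 2 = -345464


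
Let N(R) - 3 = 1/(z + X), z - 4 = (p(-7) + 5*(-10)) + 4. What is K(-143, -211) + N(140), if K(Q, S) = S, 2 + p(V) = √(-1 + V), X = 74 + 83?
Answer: (-416*√2 + 23503*I)/(-113*I + 2*√2) ≈ -207.99 - 0.00022137*I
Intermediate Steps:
X = 157
p(V) = -2 + √(-1 + V)
z = -44 + 2*I*√2 (z = 4 + (((-2 + √(-1 - 7)) + 5*(-10)) + 4) = 4 + (((-2 + √(-8)) - 50) + 4) = 4 + (((-2 + 2*I*√2) - 50) + 4) = 4 + ((-52 + 2*I*√2) + 4) = 4 + (-48 + 2*I*√2) = -44 + 2*I*√2 ≈ -44.0 + 2.8284*I)
N(R) = 3 + 1/(113 + 2*I*√2) (N(R) = 3 + 1/((-44 + 2*I*√2) + 157) = 3 + 1/(113 + 2*I*√2))
K(-143, -211) + N(140) = -211 + (38444/12777 - 2*I*√2/12777) = -2657503/12777 - 2*I*√2/12777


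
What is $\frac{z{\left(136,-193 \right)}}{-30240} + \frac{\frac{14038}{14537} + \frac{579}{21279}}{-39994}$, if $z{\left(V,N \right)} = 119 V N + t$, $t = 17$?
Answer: $\frac{47706388338570649}{461867725127648} \approx 103.29$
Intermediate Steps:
$z{\left(V,N \right)} = 17 + 119 N V$ ($z{\left(V,N \right)} = 119 V N + 17 = 119 N V + 17 = 17 + 119 N V$)
$\frac{z{\left(136,-193 \right)}}{-30240} + \frac{\frac{14038}{14537} + \frac{579}{21279}}{-39994} = \frac{17 + 119 \left(-193\right) 136}{-30240} + \frac{\frac{14038}{14537} + \frac{579}{21279}}{-39994} = \left(17 - 3123512\right) \left(- \frac{1}{30240}\right) + \left(14038 \cdot \frac{1}{14537} + 579 \cdot \frac{1}{21279}\right) \left(- \frac{1}{39994}\right) = \left(-3123495\right) \left(- \frac{1}{30240}\right) + \left(\frac{14038}{14537} + \frac{193}{7093}\right) \left(- \frac{1}{39994}\right) = \frac{23137}{224} + \frac{102377175}{103110941} \left(- \frac{1}{39994}\right) = \frac{23137}{224} - \frac{102377175}{4123818974354} = \frac{47706388338570649}{461867725127648}$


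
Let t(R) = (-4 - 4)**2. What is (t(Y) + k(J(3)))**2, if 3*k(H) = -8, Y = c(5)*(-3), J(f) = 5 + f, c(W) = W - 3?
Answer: 33856/9 ≈ 3761.8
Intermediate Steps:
c(W) = -3 + W
Y = -6 (Y = (-3 + 5)*(-3) = 2*(-3) = -6)
t(R) = 64 (t(R) = (-8)**2 = 64)
k(H) = -8/3 (k(H) = (1/3)*(-8) = -8/3)
(t(Y) + k(J(3)))**2 = (64 - 8/3)**2 = (184/3)**2 = 33856/9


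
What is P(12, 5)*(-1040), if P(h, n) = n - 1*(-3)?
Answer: -8320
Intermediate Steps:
P(h, n) = 3 + n (P(h, n) = n + 3 = 3 + n)
P(12, 5)*(-1040) = (3 + 5)*(-1040) = 8*(-1040) = -8320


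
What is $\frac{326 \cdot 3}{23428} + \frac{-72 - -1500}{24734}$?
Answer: $\frac{14411259}{144867038} \approx 0.099479$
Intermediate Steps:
$\frac{326 \cdot 3}{23428} + \frac{-72 - -1500}{24734} = 978 \cdot \frac{1}{23428} + \left(-72 + 1500\right) \frac{1}{24734} = \frac{489}{11714} + 1428 \cdot \frac{1}{24734} = \frac{489}{11714} + \frac{714}{12367} = \frac{14411259}{144867038}$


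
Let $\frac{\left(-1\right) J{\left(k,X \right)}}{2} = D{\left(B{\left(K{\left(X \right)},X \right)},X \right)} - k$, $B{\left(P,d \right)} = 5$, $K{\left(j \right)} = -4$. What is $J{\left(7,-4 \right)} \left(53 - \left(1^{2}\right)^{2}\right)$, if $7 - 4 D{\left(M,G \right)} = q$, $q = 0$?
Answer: $546$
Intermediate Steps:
$D{\left(M,G \right)} = \frac{7}{4}$ ($D{\left(M,G \right)} = \frac{7}{4} - 0 = \frac{7}{4} + 0 = \frac{7}{4}$)
$J{\left(k,X \right)} = - \frac{7}{2} + 2 k$ ($J{\left(k,X \right)} = - 2 \left(\frac{7}{4} - k\right) = - \frac{7}{2} + 2 k$)
$J{\left(7,-4 \right)} \left(53 - \left(1^{2}\right)^{2}\right) = \left(- \frac{7}{2} + 2 \cdot 7\right) \left(53 - \left(1^{2}\right)^{2}\right) = \left(- \frac{7}{2} + 14\right) \left(53 - 1^{2}\right) = \frac{21 \left(53 - 1\right)}{2} = \frac{21}{2} \cdot 52 = 546$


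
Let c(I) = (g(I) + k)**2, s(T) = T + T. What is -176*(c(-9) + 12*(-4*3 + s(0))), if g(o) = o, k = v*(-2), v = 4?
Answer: -25520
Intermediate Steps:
k = -8 (k = 4*(-2) = -8)
s(T) = 2*T
c(I) = (-8 + I)**2 (c(I) = (I - 8)**2 = (-8 + I)**2)
-176*(c(-9) + 12*(-4*3 + s(0))) = -176*((-8 - 9)**2 + 12*(-4*3 + 2*0)) = -176*((-17)**2 + 12*(-12 + 0)) = -176*(289 + 12*(-12)) = -176*(289 - 144) = -176*145 = -25520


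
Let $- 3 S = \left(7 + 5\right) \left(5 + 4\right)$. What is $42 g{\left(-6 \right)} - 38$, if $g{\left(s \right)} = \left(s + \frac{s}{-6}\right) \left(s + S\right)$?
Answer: $8782$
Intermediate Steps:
$S = -36$ ($S = - \frac{\left(7 + 5\right) \left(5 + 4\right)}{3} = - \frac{12 \cdot 9}{3} = \left(- \frac{1}{3}\right) 108 = -36$)
$g{\left(s \right)} = \frac{5 s \left(-36 + s\right)}{6}$ ($g{\left(s \right)} = \left(s + \frac{s}{-6}\right) \left(s - 36\right) = \left(s + s \left(- \frac{1}{6}\right)\right) \left(-36 + s\right) = \left(s - \frac{s}{6}\right) \left(-36 + s\right) = \frac{5 s}{6} \left(-36 + s\right) = \frac{5 s \left(-36 + s\right)}{6}$)
$42 g{\left(-6 \right)} - 38 = 42 \cdot \frac{5}{6} \left(-6\right) \left(-36 - 6\right) - 38 = 42 \cdot \frac{5}{6} \left(-6\right) \left(-42\right) - 38 = 42 \cdot 210 - 38 = 8820 - 38 = 8782$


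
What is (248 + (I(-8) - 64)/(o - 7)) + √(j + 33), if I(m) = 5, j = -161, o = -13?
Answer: 5019/20 + 8*I*√2 ≈ 250.95 + 11.314*I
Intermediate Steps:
(248 + (I(-8) - 64)/(o - 7)) + √(j + 33) = (248 + (5 - 64)/(-13 - 7)) + √(-161 + 33) = (248 - 59/(-20)) + √(-128) = (248 - 59*(-1/20)) + 8*I*√2 = (248 + 59/20) + 8*I*√2 = 5019/20 + 8*I*√2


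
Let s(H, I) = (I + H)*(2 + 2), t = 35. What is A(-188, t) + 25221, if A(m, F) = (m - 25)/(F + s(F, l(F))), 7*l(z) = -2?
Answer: 30692466/1217 ≈ 25220.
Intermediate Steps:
l(z) = -2/7 (l(z) = (⅐)*(-2) = -2/7)
s(H, I) = 4*H + 4*I (s(H, I) = (H + I)*4 = 4*H + 4*I)
A(m, F) = (-25 + m)/(-8/7 + 5*F) (A(m, F) = (m - 25)/(F + (4*F + 4*(-2/7))) = (-25 + m)/(F + (4*F - 8/7)) = (-25 + m)/(F + (-8/7 + 4*F)) = (-25 + m)/(-8/7 + 5*F))
A(-188, t) + 25221 = 7*(-25 - 188)/(-8 + 35*35) + 25221 = 7*(-213)/(-8 + 1225) + 25221 = 7*(-213)/1217 + 25221 = 7*(1/1217)*(-213) + 25221 = -1491/1217 + 25221 = 30692466/1217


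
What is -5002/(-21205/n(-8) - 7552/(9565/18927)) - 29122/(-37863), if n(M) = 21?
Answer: 131363318425288/121331855106567 ≈ 1.0827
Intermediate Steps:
-5002/(-21205/n(-8) - 7552/(9565/18927)) - 29122/(-37863) = -5002/(-21205/21 - 7552/(9565/18927)) - 29122/(-37863) = -5002/(-21205*1/21 - 7552/(9565*(1/18927))) - 29122*(-1/37863) = -5002/(-21205/21 - 7552/9565/18927) + 29122/37863 = -5002/(-21205/21 - 7552*18927/9565) + 29122/37863 = -5002/(-21205/21 - 142936704/9565) + 29122/37863 = -5002/(-3204496609/200865) + 29122/37863 = -5002*(-200865/3204496609) + 29122/37863 = 1004726730/3204496609 + 29122/37863 = 131363318425288/121331855106567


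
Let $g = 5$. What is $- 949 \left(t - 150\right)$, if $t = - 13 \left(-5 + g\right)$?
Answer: $142350$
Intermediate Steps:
$t = 0$ ($t = - 13 \left(-5 + 5\right) = \left(-13\right) 0 = 0$)
$- 949 \left(t - 150\right) = - 949 \left(0 - 150\right) = \left(-949\right) \left(-150\right) = 142350$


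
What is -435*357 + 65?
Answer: -155230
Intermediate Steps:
-435*357 + 65 = -155295 + 65 = -155230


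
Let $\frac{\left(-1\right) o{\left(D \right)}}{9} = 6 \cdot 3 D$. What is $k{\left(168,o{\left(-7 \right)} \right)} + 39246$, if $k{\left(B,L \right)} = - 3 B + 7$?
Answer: $38749$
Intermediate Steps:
$o{\left(D \right)} = - 162 D$ ($o{\left(D \right)} = - 9 \cdot 6 \cdot 3 D = - 9 \cdot 18 D = - 162 D$)
$k{\left(B,L \right)} = 7 - 3 B$
$k{\left(168,o{\left(-7 \right)} \right)} + 39246 = \left(7 - 504\right) + 39246 = -497 + 39246 = 38749$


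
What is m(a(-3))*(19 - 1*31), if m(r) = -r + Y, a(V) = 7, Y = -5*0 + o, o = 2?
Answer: 60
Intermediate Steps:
Y = 2 (Y = -5*0 + 2 = 0 + 2 = 2)
m(r) = 2 - r (m(r) = -r + 2 = 2 - r)
m(a(-3))*(19 - 1*31) = (2 - 1*7)*(19 - 1*31) = (2 - 7)*(19 - 31) = -5*(-12) = 60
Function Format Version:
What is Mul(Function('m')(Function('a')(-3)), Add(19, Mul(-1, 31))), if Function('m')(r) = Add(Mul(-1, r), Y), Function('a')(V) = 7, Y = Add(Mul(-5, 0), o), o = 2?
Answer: 60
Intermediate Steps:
Y = 2 (Y = Add(Mul(-5, 0), 2) = Add(0, 2) = 2)
Function('m')(r) = Add(2, Mul(-1, r)) (Function('m')(r) = Add(Mul(-1, r), 2) = Add(2, Mul(-1, r)))
Mul(Function('m')(Function('a')(-3)), Add(19, Mul(-1, 31))) = Mul(Add(2, Mul(-1, 7)), Add(19, Mul(-1, 31))) = Mul(Add(2, -7), Add(19, -31)) = Mul(-5, -12) = 60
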